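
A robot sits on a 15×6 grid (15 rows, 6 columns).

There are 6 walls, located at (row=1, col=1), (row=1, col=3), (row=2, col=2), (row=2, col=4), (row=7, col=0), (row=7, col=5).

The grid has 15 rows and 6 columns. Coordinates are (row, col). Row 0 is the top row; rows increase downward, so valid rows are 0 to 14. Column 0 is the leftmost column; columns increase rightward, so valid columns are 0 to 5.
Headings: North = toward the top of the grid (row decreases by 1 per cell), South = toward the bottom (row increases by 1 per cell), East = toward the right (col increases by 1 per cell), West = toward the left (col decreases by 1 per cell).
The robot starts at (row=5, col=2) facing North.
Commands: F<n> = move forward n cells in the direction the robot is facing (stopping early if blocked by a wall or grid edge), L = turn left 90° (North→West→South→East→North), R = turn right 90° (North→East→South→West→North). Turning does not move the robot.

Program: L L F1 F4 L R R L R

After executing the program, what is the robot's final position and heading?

Start: (row=5, col=2), facing North
  L: turn left, now facing West
  L: turn left, now facing South
  F1: move forward 1, now at (row=6, col=2)
  F4: move forward 4, now at (row=10, col=2)
  L: turn left, now facing East
  R: turn right, now facing South
  R: turn right, now facing West
  L: turn left, now facing South
  R: turn right, now facing West
Final: (row=10, col=2), facing West

Answer: Final position: (row=10, col=2), facing West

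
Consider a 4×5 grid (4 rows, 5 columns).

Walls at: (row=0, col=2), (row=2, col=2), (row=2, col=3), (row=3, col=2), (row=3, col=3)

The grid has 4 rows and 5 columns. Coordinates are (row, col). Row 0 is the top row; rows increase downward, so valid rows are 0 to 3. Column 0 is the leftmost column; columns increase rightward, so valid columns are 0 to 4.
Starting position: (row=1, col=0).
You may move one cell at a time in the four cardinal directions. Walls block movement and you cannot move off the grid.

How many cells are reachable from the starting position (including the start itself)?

Answer: Reachable cells: 15

Derivation:
BFS flood-fill from (row=1, col=0):
  Distance 0: (row=1, col=0)
  Distance 1: (row=0, col=0), (row=1, col=1), (row=2, col=0)
  Distance 2: (row=0, col=1), (row=1, col=2), (row=2, col=1), (row=3, col=0)
  Distance 3: (row=1, col=3), (row=3, col=1)
  Distance 4: (row=0, col=3), (row=1, col=4)
  Distance 5: (row=0, col=4), (row=2, col=4)
  Distance 6: (row=3, col=4)
Total reachable: 15 (grid has 15 open cells total)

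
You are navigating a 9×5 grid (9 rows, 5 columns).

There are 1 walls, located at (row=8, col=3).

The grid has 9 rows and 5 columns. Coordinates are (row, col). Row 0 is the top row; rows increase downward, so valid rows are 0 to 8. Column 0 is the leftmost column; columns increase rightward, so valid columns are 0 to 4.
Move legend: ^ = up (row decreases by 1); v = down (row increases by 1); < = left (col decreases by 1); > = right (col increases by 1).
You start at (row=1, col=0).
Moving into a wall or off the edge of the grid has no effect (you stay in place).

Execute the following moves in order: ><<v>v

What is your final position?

Answer: Final position: (row=3, col=1)

Derivation:
Start: (row=1, col=0)
  > (right): (row=1, col=0) -> (row=1, col=1)
  < (left): (row=1, col=1) -> (row=1, col=0)
  < (left): blocked, stay at (row=1, col=0)
  v (down): (row=1, col=0) -> (row=2, col=0)
  > (right): (row=2, col=0) -> (row=2, col=1)
  v (down): (row=2, col=1) -> (row=3, col=1)
Final: (row=3, col=1)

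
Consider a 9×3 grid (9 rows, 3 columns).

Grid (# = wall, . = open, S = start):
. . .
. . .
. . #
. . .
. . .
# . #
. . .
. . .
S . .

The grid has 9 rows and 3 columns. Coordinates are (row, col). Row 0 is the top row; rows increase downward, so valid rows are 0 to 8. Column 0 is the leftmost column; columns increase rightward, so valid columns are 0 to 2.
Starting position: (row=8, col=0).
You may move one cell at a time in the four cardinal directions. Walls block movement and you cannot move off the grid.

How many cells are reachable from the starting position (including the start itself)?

BFS flood-fill from (row=8, col=0):
  Distance 0: (row=8, col=0)
  Distance 1: (row=7, col=0), (row=8, col=1)
  Distance 2: (row=6, col=0), (row=7, col=1), (row=8, col=2)
  Distance 3: (row=6, col=1), (row=7, col=2)
  Distance 4: (row=5, col=1), (row=6, col=2)
  Distance 5: (row=4, col=1)
  Distance 6: (row=3, col=1), (row=4, col=0), (row=4, col=2)
  Distance 7: (row=2, col=1), (row=3, col=0), (row=3, col=2)
  Distance 8: (row=1, col=1), (row=2, col=0)
  Distance 9: (row=0, col=1), (row=1, col=0), (row=1, col=2)
  Distance 10: (row=0, col=0), (row=0, col=2)
Total reachable: 24 (grid has 24 open cells total)

Answer: Reachable cells: 24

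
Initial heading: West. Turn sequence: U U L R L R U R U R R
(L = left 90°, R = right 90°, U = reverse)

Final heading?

Start: West
  U (U-turn (180°)) -> East
  U (U-turn (180°)) -> West
  L (left (90° counter-clockwise)) -> South
  R (right (90° clockwise)) -> West
  L (left (90° counter-clockwise)) -> South
  R (right (90° clockwise)) -> West
  U (U-turn (180°)) -> East
  R (right (90° clockwise)) -> South
  U (U-turn (180°)) -> North
  R (right (90° clockwise)) -> East
  R (right (90° clockwise)) -> South
Final: South

Answer: Final heading: South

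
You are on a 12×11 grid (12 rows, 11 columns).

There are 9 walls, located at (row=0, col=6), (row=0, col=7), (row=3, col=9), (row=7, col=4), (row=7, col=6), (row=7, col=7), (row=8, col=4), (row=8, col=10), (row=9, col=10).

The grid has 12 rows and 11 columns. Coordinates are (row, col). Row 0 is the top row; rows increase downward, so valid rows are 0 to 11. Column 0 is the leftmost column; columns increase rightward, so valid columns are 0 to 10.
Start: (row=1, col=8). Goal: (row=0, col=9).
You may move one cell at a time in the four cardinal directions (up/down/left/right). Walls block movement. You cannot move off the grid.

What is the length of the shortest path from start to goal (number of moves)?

Answer: Shortest path length: 2

Derivation:
BFS from (row=1, col=8) until reaching (row=0, col=9):
  Distance 0: (row=1, col=8)
  Distance 1: (row=0, col=8), (row=1, col=7), (row=1, col=9), (row=2, col=8)
  Distance 2: (row=0, col=9), (row=1, col=6), (row=1, col=10), (row=2, col=7), (row=2, col=9), (row=3, col=8)  <- goal reached here
One shortest path (2 moves): (row=1, col=8) -> (row=1, col=9) -> (row=0, col=9)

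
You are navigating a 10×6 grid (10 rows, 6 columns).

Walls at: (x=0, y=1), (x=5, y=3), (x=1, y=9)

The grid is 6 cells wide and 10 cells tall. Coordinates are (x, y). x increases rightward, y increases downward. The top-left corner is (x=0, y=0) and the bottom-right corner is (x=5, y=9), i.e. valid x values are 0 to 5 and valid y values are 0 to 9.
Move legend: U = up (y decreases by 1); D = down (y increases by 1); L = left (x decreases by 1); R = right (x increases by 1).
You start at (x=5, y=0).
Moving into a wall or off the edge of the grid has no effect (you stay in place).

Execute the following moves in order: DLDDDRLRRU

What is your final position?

Start: (x=5, y=0)
  D (down): (x=5, y=0) -> (x=5, y=1)
  L (left): (x=5, y=1) -> (x=4, y=1)
  D (down): (x=4, y=1) -> (x=4, y=2)
  D (down): (x=4, y=2) -> (x=4, y=3)
  D (down): (x=4, y=3) -> (x=4, y=4)
  R (right): (x=4, y=4) -> (x=5, y=4)
  L (left): (x=5, y=4) -> (x=4, y=4)
  R (right): (x=4, y=4) -> (x=5, y=4)
  R (right): blocked, stay at (x=5, y=4)
  U (up): blocked, stay at (x=5, y=4)
Final: (x=5, y=4)

Answer: Final position: (x=5, y=4)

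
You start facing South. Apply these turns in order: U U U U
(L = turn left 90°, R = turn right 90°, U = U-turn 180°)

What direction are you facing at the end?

Answer: Final heading: South

Derivation:
Start: South
  U (U-turn (180°)) -> North
  U (U-turn (180°)) -> South
  U (U-turn (180°)) -> North
  U (U-turn (180°)) -> South
Final: South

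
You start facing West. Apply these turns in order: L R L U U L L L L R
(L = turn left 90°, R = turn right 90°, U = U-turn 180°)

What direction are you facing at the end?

Start: West
  L (left (90° counter-clockwise)) -> South
  R (right (90° clockwise)) -> West
  L (left (90° counter-clockwise)) -> South
  U (U-turn (180°)) -> North
  U (U-turn (180°)) -> South
  L (left (90° counter-clockwise)) -> East
  L (left (90° counter-clockwise)) -> North
  L (left (90° counter-clockwise)) -> West
  L (left (90° counter-clockwise)) -> South
  R (right (90° clockwise)) -> West
Final: West

Answer: Final heading: West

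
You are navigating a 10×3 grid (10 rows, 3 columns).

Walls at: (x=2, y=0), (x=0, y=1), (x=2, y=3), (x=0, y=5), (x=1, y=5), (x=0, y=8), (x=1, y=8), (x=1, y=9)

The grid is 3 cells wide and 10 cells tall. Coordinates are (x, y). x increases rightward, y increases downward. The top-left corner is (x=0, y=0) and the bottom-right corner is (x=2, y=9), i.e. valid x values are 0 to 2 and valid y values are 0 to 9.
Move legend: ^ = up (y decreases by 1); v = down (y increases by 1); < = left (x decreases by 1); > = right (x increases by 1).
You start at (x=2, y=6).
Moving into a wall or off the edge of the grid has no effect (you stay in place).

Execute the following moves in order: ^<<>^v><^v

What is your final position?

Start: (x=2, y=6)
  ^ (up): (x=2, y=6) -> (x=2, y=5)
  < (left): blocked, stay at (x=2, y=5)
  < (left): blocked, stay at (x=2, y=5)
  > (right): blocked, stay at (x=2, y=5)
  ^ (up): (x=2, y=5) -> (x=2, y=4)
  v (down): (x=2, y=4) -> (x=2, y=5)
  > (right): blocked, stay at (x=2, y=5)
  < (left): blocked, stay at (x=2, y=5)
  ^ (up): (x=2, y=5) -> (x=2, y=4)
  v (down): (x=2, y=4) -> (x=2, y=5)
Final: (x=2, y=5)

Answer: Final position: (x=2, y=5)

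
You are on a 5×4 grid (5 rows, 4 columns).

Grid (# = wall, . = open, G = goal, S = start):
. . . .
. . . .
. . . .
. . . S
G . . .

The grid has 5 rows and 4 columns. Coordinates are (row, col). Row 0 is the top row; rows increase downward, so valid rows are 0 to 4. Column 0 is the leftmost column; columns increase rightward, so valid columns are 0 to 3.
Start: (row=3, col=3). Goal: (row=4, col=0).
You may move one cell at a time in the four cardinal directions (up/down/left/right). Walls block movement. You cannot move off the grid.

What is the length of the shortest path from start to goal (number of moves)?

BFS from (row=3, col=3) until reaching (row=4, col=0):
  Distance 0: (row=3, col=3)
  Distance 1: (row=2, col=3), (row=3, col=2), (row=4, col=3)
  Distance 2: (row=1, col=3), (row=2, col=2), (row=3, col=1), (row=4, col=2)
  Distance 3: (row=0, col=3), (row=1, col=2), (row=2, col=1), (row=3, col=0), (row=4, col=1)
  Distance 4: (row=0, col=2), (row=1, col=1), (row=2, col=0), (row=4, col=0)  <- goal reached here
One shortest path (4 moves): (row=3, col=3) -> (row=3, col=2) -> (row=3, col=1) -> (row=3, col=0) -> (row=4, col=0)

Answer: Shortest path length: 4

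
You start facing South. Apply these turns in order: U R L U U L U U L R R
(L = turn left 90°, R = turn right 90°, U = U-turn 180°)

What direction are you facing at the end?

Start: South
  U (U-turn (180°)) -> North
  R (right (90° clockwise)) -> East
  L (left (90° counter-clockwise)) -> North
  U (U-turn (180°)) -> South
  U (U-turn (180°)) -> North
  L (left (90° counter-clockwise)) -> West
  U (U-turn (180°)) -> East
  U (U-turn (180°)) -> West
  L (left (90° counter-clockwise)) -> South
  R (right (90° clockwise)) -> West
  R (right (90° clockwise)) -> North
Final: North

Answer: Final heading: North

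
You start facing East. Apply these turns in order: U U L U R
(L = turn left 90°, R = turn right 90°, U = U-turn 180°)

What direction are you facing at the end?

Answer: Final heading: West

Derivation:
Start: East
  U (U-turn (180°)) -> West
  U (U-turn (180°)) -> East
  L (left (90° counter-clockwise)) -> North
  U (U-turn (180°)) -> South
  R (right (90° clockwise)) -> West
Final: West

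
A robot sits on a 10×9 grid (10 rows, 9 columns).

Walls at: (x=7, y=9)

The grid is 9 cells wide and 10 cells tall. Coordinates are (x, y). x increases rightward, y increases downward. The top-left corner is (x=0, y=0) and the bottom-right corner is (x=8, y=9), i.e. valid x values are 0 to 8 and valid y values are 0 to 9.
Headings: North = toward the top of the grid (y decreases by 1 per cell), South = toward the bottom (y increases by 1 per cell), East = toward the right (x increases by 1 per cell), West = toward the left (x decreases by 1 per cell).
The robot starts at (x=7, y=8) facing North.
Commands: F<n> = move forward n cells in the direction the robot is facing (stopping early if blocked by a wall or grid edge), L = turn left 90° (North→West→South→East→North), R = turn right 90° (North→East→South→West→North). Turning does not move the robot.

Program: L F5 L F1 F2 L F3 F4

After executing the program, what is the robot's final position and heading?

Answer: Final position: (x=6, y=9), facing East

Derivation:
Start: (x=7, y=8), facing North
  L: turn left, now facing West
  F5: move forward 5, now at (x=2, y=8)
  L: turn left, now facing South
  F1: move forward 1, now at (x=2, y=9)
  F2: move forward 0/2 (blocked), now at (x=2, y=9)
  L: turn left, now facing East
  F3: move forward 3, now at (x=5, y=9)
  F4: move forward 1/4 (blocked), now at (x=6, y=9)
Final: (x=6, y=9), facing East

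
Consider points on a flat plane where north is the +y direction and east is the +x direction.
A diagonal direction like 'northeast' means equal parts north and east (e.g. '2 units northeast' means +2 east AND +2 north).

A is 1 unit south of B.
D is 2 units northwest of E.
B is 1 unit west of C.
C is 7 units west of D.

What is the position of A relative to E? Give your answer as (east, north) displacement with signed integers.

Place E at the origin (east=0, north=0).
  D is 2 units northwest of E: delta (east=-2, north=+2); D at (east=-2, north=2).
  C is 7 units west of D: delta (east=-7, north=+0); C at (east=-9, north=2).
  B is 1 unit west of C: delta (east=-1, north=+0); B at (east=-10, north=2).
  A is 1 unit south of B: delta (east=+0, north=-1); A at (east=-10, north=1).
Therefore A relative to E: (east=-10, north=1).

Answer: A is at (east=-10, north=1) relative to E.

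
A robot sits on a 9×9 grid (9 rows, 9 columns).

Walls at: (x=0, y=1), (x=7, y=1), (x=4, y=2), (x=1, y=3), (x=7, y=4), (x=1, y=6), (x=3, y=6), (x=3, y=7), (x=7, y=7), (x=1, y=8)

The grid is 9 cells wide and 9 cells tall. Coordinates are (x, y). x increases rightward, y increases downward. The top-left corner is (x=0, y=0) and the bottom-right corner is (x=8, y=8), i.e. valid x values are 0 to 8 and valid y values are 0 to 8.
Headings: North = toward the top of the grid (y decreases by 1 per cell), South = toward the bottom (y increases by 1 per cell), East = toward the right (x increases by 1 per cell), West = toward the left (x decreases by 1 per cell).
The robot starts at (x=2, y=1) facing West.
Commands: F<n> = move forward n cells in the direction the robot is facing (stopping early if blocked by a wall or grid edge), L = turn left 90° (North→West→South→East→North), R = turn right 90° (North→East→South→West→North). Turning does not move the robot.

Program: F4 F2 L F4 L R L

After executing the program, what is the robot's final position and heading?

Answer: Final position: (x=1, y=2), facing East

Derivation:
Start: (x=2, y=1), facing West
  F4: move forward 1/4 (blocked), now at (x=1, y=1)
  F2: move forward 0/2 (blocked), now at (x=1, y=1)
  L: turn left, now facing South
  F4: move forward 1/4 (blocked), now at (x=1, y=2)
  L: turn left, now facing East
  R: turn right, now facing South
  L: turn left, now facing East
Final: (x=1, y=2), facing East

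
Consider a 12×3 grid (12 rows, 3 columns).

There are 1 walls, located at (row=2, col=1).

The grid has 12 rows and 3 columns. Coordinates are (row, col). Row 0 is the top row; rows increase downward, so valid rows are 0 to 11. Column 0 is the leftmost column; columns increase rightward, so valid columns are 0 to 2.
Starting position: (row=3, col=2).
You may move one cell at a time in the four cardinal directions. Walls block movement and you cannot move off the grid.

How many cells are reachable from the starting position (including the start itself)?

Answer: Reachable cells: 35

Derivation:
BFS flood-fill from (row=3, col=2):
  Distance 0: (row=3, col=2)
  Distance 1: (row=2, col=2), (row=3, col=1), (row=4, col=2)
  Distance 2: (row=1, col=2), (row=3, col=0), (row=4, col=1), (row=5, col=2)
  Distance 3: (row=0, col=2), (row=1, col=1), (row=2, col=0), (row=4, col=0), (row=5, col=1), (row=6, col=2)
  Distance 4: (row=0, col=1), (row=1, col=0), (row=5, col=0), (row=6, col=1), (row=7, col=2)
  Distance 5: (row=0, col=0), (row=6, col=0), (row=7, col=1), (row=8, col=2)
  Distance 6: (row=7, col=0), (row=8, col=1), (row=9, col=2)
  Distance 7: (row=8, col=0), (row=9, col=1), (row=10, col=2)
  Distance 8: (row=9, col=0), (row=10, col=1), (row=11, col=2)
  Distance 9: (row=10, col=0), (row=11, col=1)
  Distance 10: (row=11, col=0)
Total reachable: 35 (grid has 35 open cells total)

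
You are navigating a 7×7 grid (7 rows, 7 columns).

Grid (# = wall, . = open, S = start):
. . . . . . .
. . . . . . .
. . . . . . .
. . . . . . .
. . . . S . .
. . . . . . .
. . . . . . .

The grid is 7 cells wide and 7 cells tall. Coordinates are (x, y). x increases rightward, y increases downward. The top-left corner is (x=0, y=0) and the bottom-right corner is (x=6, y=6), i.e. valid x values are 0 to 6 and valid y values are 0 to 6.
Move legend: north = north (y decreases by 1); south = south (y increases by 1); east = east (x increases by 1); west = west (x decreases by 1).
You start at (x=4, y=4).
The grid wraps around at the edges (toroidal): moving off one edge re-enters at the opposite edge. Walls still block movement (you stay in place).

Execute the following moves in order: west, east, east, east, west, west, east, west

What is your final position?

Answer: Final position: (x=4, y=4)

Derivation:
Start: (x=4, y=4)
  west (west): (x=4, y=4) -> (x=3, y=4)
  east (east): (x=3, y=4) -> (x=4, y=4)
  east (east): (x=4, y=4) -> (x=5, y=4)
  east (east): (x=5, y=4) -> (x=6, y=4)
  west (west): (x=6, y=4) -> (x=5, y=4)
  west (west): (x=5, y=4) -> (x=4, y=4)
  east (east): (x=4, y=4) -> (x=5, y=4)
  west (west): (x=5, y=4) -> (x=4, y=4)
Final: (x=4, y=4)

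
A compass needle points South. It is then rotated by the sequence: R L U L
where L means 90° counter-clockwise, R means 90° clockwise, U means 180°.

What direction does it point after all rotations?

Start: South
  R (right (90° clockwise)) -> West
  L (left (90° counter-clockwise)) -> South
  U (U-turn (180°)) -> North
  L (left (90° counter-clockwise)) -> West
Final: West

Answer: Final heading: West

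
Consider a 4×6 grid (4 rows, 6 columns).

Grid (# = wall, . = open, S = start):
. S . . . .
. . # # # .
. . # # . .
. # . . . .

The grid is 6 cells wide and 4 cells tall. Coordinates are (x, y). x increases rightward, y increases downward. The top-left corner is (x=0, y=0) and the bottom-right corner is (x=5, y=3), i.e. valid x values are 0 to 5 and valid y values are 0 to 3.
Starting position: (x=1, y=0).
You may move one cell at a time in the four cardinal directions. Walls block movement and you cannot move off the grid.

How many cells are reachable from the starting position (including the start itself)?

BFS flood-fill from (x=1, y=0):
  Distance 0: (x=1, y=0)
  Distance 1: (x=0, y=0), (x=2, y=0), (x=1, y=1)
  Distance 2: (x=3, y=0), (x=0, y=1), (x=1, y=2)
  Distance 3: (x=4, y=0), (x=0, y=2)
  Distance 4: (x=5, y=0), (x=0, y=3)
  Distance 5: (x=5, y=1)
  Distance 6: (x=5, y=2)
  Distance 7: (x=4, y=2), (x=5, y=3)
  Distance 8: (x=4, y=3)
  Distance 9: (x=3, y=3)
  Distance 10: (x=2, y=3)
Total reachable: 18 (grid has 18 open cells total)

Answer: Reachable cells: 18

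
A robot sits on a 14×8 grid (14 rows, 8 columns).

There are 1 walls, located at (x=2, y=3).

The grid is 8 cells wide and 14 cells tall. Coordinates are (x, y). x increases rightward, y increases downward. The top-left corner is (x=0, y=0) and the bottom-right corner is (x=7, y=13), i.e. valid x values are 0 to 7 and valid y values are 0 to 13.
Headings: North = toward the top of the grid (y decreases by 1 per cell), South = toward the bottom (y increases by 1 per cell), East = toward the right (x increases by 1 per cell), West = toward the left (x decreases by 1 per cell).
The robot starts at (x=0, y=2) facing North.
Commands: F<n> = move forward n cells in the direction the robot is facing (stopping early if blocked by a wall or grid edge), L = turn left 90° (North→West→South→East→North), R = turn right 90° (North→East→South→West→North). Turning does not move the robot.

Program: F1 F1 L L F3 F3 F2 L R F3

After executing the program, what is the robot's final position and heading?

Answer: Final position: (x=0, y=11), facing South

Derivation:
Start: (x=0, y=2), facing North
  F1: move forward 1, now at (x=0, y=1)
  F1: move forward 1, now at (x=0, y=0)
  L: turn left, now facing West
  L: turn left, now facing South
  F3: move forward 3, now at (x=0, y=3)
  F3: move forward 3, now at (x=0, y=6)
  F2: move forward 2, now at (x=0, y=8)
  L: turn left, now facing East
  R: turn right, now facing South
  F3: move forward 3, now at (x=0, y=11)
Final: (x=0, y=11), facing South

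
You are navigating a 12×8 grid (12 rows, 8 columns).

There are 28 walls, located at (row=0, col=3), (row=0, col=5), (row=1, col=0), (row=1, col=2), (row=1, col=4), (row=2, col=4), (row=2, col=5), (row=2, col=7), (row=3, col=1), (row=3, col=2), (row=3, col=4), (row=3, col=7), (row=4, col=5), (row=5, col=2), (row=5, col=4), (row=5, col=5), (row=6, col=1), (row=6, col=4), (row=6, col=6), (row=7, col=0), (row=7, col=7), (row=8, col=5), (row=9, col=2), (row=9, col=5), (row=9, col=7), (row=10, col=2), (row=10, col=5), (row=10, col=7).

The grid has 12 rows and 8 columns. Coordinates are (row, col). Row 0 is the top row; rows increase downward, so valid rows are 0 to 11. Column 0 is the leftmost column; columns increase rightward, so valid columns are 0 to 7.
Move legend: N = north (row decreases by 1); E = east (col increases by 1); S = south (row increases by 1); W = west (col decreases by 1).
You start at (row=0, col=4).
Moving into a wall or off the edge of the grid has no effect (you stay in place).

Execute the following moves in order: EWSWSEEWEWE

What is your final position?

Start: (row=0, col=4)
  E (east): blocked, stay at (row=0, col=4)
  W (west): blocked, stay at (row=0, col=4)
  S (south): blocked, stay at (row=0, col=4)
  W (west): blocked, stay at (row=0, col=4)
  S (south): blocked, stay at (row=0, col=4)
  E (east): blocked, stay at (row=0, col=4)
  E (east): blocked, stay at (row=0, col=4)
  W (west): blocked, stay at (row=0, col=4)
  E (east): blocked, stay at (row=0, col=4)
  W (west): blocked, stay at (row=0, col=4)
  E (east): blocked, stay at (row=0, col=4)
Final: (row=0, col=4)

Answer: Final position: (row=0, col=4)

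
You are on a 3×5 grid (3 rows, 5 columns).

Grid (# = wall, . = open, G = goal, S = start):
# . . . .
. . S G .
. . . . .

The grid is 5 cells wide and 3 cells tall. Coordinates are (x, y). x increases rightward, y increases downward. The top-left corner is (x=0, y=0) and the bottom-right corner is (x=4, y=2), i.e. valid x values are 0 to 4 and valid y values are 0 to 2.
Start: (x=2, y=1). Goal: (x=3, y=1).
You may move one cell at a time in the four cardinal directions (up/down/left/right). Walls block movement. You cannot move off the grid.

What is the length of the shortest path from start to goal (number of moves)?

Answer: Shortest path length: 1

Derivation:
BFS from (x=2, y=1) until reaching (x=3, y=1):
  Distance 0: (x=2, y=1)
  Distance 1: (x=2, y=0), (x=1, y=1), (x=3, y=1), (x=2, y=2)  <- goal reached here
One shortest path (1 moves): (x=2, y=1) -> (x=3, y=1)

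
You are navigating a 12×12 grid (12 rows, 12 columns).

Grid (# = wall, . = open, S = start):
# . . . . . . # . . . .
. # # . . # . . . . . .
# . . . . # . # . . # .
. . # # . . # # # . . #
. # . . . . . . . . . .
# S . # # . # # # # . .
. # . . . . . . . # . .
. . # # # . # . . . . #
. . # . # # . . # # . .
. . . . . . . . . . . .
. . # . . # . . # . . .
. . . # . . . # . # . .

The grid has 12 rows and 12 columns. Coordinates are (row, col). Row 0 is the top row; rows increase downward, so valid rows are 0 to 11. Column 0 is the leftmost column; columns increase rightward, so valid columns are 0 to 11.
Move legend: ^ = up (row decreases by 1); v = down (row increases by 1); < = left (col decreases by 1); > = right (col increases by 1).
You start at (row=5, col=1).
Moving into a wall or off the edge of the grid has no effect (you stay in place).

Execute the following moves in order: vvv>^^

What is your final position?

Start: (row=5, col=1)
  [×3]v (down): blocked, stay at (row=5, col=1)
  > (right): (row=5, col=1) -> (row=5, col=2)
  ^ (up): (row=5, col=2) -> (row=4, col=2)
  ^ (up): blocked, stay at (row=4, col=2)
Final: (row=4, col=2)

Answer: Final position: (row=4, col=2)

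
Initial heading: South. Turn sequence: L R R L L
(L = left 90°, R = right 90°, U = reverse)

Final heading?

Start: South
  L (left (90° counter-clockwise)) -> East
  R (right (90° clockwise)) -> South
  R (right (90° clockwise)) -> West
  L (left (90° counter-clockwise)) -> South
  L (left (90° counter-clockwise)) -> East
Final: East

Answer: Final heading: East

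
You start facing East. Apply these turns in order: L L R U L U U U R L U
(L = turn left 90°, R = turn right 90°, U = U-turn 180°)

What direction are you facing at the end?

Start: East
  L (left (90° counter-clockwise)) -> North
  L (left (90° counter-clockwise)) -> West
  R (right (90° clockwise)) -> North
  U (U-turn (180°)) -> South
  L (left (90° counter-clockwise)) -> East
  U (U-turn (180°)) -> West
  U (U-turn (180°)) -> East
  U (U-turn (180°)) -> West
  R (right (90° clockwise)) -> North
  L (left (90° counter-clockwise)) -> West
  U (U-turn (180°)) -> East
Final: East

Answer: Final heading: East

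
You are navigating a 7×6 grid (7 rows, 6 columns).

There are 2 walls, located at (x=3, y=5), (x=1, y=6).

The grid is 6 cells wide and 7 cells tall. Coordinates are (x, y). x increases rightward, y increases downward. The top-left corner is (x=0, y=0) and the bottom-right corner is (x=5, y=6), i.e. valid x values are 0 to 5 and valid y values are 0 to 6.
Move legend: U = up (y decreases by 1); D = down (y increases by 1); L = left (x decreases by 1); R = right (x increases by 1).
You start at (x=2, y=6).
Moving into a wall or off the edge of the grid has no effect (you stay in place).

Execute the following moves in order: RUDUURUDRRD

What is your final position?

Answer: Final position: (x=5, y=6)

Derivation:
Start: (x=2, y=6)
  R (right): (x=2, y=6) -> (x=3, y=6)
  U (up): blocked, stay at (x=3, y=6)
  D (down): blocked, stay at (x=3, y=6)
  U (up): blocked, stay at (x=3, y=6)
  U (up): blocked, stay at (x=3, y=6)
  R (right): (x=3, y=6) -> (x=4, y=6)
  U (up): (x=4, y=6) -> (x=4, y=5)
  D (down): (x=4, y=5) -> (x=4, y=6)
  R (right): (x=4, y=6) -> (x=5, y=6)
  R (right): blocked, stay at (x=5, y=6)
  D (down): blocked, stay at (x=5, y=6)
Final: (x=5, y=6)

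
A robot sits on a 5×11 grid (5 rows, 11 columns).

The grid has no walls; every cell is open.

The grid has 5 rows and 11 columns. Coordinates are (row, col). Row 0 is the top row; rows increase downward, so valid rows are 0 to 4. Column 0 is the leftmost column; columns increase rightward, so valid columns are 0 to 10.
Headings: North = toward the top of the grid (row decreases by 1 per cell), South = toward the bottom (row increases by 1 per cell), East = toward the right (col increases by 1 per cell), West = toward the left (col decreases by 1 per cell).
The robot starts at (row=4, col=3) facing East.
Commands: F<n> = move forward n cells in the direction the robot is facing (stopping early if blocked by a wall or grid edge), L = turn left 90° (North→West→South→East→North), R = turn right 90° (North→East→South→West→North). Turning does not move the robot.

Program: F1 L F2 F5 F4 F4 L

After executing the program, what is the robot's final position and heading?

Answer: Final position: (row=0, col=4), facing West

Derivation:
Start: (row=4, col=3), facing East
  F1: move forward 1, now at (row=4, col=4)
  L: turn left, now facing North
  F2: move forward 2, now at (row=2, col=4)
  F5: move forward 2/5 (blocked), now at (row=0, col=4)
  F4: move forward 0/4 (blocked), now at (row=0, col=4)
  F4: move forward 0/4 (blocked), now at (row=0, col=4)
  L: turn left, now facing West
Final: (row=0, col=4), facing West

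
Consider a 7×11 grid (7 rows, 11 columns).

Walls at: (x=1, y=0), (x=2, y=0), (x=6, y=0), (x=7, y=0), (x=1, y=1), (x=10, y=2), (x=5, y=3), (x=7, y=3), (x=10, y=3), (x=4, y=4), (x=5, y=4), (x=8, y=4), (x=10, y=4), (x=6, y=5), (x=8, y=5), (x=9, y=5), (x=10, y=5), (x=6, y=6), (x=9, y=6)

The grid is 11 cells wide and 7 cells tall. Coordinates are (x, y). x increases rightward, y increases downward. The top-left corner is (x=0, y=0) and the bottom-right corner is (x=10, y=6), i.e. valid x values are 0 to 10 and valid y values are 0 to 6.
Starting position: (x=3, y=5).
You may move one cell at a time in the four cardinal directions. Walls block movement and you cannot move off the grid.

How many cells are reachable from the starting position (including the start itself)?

BFS flood-fill from (x=3, y=5):
  Distance 0: (x=3, y=5)
  Distance 1: (x=3, y=4), (x=2, y=5), (x=4, y=5), (x=3, y=6)
  Distance 2: (x=3, y=3), (x=2, y=4), (x=1, y=5), (x=5, y=5), (x=2, y=6), (x=4, y=6)
  Distance 3: (x=3, y=2), (x=2, y=3), (x=4, y=3), (x=1, y=4), (x=0, y=5), (x=1, y=6), (x=5, y=6)
  Distance 4: (x=3, y=1), (x=2, y=2), (x=4, y=2), (x=1, y=3), (x=0, y=4), (x=0, y=6)
  Distance 5: (x=3, y=0), (x=2, y=1), (x=4, y=1), (x=1, y=2), (x=5, y=2), (x=0, y=3)
  Distance 6: (x=4, y=0), (x=5, y=1), (x=0, y=2), (x=6, y=2)
  Distance 7: (x=5, y=0), (x=0, y=1), (x=6, y=1), (x=7, y=2), (x=6, y=3)
  Distance 8: (x=0, y=0), (x=7, y=1), (x=8, y=2), (x=6, y=4)
  Distance 9: (x=8, y=1), (x=9, y=2), (x=8, y=3), (x=7, y=4)
  Distance 10: (x=8, y=0), (x=9, y=1), (x=9, y=3), (x=7, y=5)
  Distance 11: (x=9, y=0), (x=10, y=1), (x=9, y=4), (x=7, y=6)
  Distance 12: (x=10, y=0), (x=8, y=6)
Total reachable: 57 (grid has 58 open cells total)

Answer: Reachable cells: 57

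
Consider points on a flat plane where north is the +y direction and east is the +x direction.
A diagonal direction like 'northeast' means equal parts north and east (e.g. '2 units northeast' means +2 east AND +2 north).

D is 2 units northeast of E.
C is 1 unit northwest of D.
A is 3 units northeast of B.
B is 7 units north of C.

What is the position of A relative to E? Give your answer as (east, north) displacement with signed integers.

Place E at the origin (east=0, north=0).
  D is 2 units northeast of E: delta (east=+2, north=+2); D at (east=2, north=2).
  C is 1 unit northwest of D: delta (east=-1, north=+1); C at (east=1, north=3).
  B is 7 units north of C: delta (east=+0, north=+7); B at (east=1, north=10).
  A is 3 units northeast of B: delta (east=+3, north=+3); A at (east=4, north=13).
Therefore A relative to E: (east=4, north=13).

Answer: A is at (east=4, north=13) relative to E.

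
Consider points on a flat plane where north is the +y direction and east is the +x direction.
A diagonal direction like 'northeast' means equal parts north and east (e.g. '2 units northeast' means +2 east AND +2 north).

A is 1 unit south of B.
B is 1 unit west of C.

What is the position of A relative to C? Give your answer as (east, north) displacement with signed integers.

Place C at the origin (east=0, north=0).
  B is 1 unit west of C: delta (east=-1, north=+0); B at (east=-1, north=0).
  A is 1 unit south of B: delta (east=+0, north=-1); A at (east=-1, north=-1).
Therefore A relative to C: (east=-1, north=-1).

Answer: A is at (east=-1, north=-1) relative to C.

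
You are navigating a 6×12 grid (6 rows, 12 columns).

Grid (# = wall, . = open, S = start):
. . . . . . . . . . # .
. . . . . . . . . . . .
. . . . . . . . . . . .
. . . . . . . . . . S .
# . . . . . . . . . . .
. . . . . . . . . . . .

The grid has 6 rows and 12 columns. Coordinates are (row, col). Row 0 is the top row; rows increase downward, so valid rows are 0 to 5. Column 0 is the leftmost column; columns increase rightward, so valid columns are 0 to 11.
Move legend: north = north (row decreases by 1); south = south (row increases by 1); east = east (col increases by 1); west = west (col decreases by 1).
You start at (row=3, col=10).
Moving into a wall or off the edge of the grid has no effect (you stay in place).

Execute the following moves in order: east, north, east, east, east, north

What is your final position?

Start: (row=3, col=10)
  east (east): (row=3, col=10) -> (row=3, col=11)
  north (north): (row=3, col=11) -> (row=2, col=11)
  [×3]east (east): blocked, stay at (row=2, col=11)
  north (north): (row=2, col=11) -> (row=1, col=11)
Final: (row=1, col=11)

Answer: Final position: (row=1, col=11)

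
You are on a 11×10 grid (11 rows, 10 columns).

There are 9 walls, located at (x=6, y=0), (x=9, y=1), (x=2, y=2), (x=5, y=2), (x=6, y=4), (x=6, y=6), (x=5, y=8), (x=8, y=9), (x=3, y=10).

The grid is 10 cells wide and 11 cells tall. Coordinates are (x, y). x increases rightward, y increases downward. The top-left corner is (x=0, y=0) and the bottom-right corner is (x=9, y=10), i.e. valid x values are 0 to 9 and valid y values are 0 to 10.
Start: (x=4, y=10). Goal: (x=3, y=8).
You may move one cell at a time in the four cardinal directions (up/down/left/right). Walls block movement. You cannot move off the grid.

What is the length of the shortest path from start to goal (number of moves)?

BFS from (x=4, y=10) until reaching (x=3, y=8):
  Distance 0: (x=4, y=10)
  Distance 1: (x=4, y=9), (x=5, y=10)
  Distance 2: (x=4, y=8), (x=3, y=9), (x=5, y=9), (x=6, y=10)
  Distance 3: (x=4, y=7), (x=3, y=8), (x=2, y=9), (x=6, y=9), (x=7, y=10)  <- goal reached here
One shortest path (3 moves): (x=4, y=10) -> (x=4, y=9) -> (x=3, y=9) -> (x=3, y=8)

Answer: Shortest path length: 3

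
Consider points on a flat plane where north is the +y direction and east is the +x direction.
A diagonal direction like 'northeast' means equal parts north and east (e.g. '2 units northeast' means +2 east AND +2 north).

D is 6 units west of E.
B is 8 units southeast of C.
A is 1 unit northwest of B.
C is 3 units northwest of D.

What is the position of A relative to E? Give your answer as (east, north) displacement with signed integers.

Place E at the origin (east=0, north=0).
  D is 6 units west of E: delta (east=-6, north=+0); D at (east=-6, north=0).
  C is 3 units northwest of D: delta (east=-3, north=+3); C at (east=-9, north=3).
  B is 8 units southeast of C: delta (east=+8, north=-8); B at (east=-1, north=-5).
  A is 1 unit northwest of B: delta (east=-1, north=+1); A at (east=-2, north=-4).
Therefore A relative to E: (east=-2, north=-4).

Answer: A is at (east=-2, north=-4) relative to E.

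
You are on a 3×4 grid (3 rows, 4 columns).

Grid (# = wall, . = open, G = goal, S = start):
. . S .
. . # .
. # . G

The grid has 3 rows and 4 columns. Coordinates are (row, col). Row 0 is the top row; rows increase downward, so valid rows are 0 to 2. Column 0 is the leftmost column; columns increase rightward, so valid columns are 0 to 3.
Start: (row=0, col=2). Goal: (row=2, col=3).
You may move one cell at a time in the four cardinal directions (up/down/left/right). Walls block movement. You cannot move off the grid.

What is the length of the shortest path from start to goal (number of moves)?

Answer: Shortest path length: 3

Derivation:
BFS from (row=0, col=2) until reaching (row=2, col=3):
  Distance 0: (row=0, col=2)
  Distance 1: (row=0, col=1), (row=0, col=3)
  Distance 2: (row=0, col=0), (row=1, col=1), (row=1, col=3)
  Distance 3: (row=1, col=0), (row=2, col=3)  <- goal reached here
One shortest path (3 moves): (row=0, col=2) -> (row=0, col=3) -> (row=1, col=3) -> (row=2, col=3)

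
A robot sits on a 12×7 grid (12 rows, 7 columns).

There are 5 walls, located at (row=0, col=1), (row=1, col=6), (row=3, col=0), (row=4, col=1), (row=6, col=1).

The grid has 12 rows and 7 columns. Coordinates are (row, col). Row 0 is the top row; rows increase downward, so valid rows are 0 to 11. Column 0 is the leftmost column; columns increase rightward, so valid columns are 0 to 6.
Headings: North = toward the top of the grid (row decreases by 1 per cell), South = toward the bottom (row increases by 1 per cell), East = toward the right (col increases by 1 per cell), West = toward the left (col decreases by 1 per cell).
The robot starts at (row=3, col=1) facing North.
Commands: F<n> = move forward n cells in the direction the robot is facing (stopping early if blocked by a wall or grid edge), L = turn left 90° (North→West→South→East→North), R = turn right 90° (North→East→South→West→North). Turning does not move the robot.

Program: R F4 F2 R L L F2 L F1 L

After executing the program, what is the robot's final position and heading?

Answer: Final position: (row=2, col=5), facing South

Derivation:
Start: (row=3, col=1), facing North
  R: turn right, now facing East
  F4: move forward 4, now at (row=3, col=5)
  F2: move forward 1/2 (blocked), now at (row=3, col=6)
  R: turn right, now facing South
  L: turn left, now facing East
  L: turn left, now facing North
  F2: move forward 1/2 (blocked), now at (row=2, col=6)
  L: turn left, now facing West
  F1: move forward 1, now at (row=2, col=5)
  L: turn left, now facing South
Final: (row=2, col=5), facing South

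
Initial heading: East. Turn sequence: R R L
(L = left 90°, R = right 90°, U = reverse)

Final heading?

Answer: Final heading: South

Derivation:
Start: East
  R (right (90° clockwise)) -> South
  R (right (90° clockwise)) -> West
  L (left (90° counter-clockwise)) -> South
Final: South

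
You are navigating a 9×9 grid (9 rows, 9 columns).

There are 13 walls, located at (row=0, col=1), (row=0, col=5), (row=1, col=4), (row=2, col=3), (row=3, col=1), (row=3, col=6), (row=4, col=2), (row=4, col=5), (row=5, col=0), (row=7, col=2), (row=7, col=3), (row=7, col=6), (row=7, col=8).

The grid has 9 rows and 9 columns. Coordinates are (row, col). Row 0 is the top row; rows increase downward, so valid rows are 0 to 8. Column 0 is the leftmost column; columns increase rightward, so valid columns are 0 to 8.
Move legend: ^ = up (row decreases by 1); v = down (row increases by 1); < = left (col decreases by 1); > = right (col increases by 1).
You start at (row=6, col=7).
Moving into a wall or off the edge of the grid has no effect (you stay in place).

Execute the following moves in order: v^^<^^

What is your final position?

Start: (row=6, col=7)
  v (down): (row=6, col=7) -> (row=7, col=7)
  ^ (up): (row=7, col=7) -> (row=6, col=7)
  ^ (up): (row=6, col=7) -> (row=5, col=7)
  < (left): (row=5, col=7) -> (row=5, col=6)
  ^ (up): (row=5, col=6) -> (row=4, col=6)
  ^ (up): blocked, stay at (row=4, col=6)
Final: (row=4, col=6)

Answer: Final position: (row=4, col=6)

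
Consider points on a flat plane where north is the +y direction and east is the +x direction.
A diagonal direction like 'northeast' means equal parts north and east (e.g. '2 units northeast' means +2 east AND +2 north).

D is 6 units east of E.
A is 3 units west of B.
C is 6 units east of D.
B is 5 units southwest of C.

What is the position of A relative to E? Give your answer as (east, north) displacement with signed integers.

Answer: A is at (east=4, north=-5) relative to E.

Derivation:
Place E at the origin (east=0, north=0).
  D is 6 units east of E: delta (east=+6, north=+0); D at (east=6, north=0).
  C is 6 units east of D: delta (east=+6, north=+0); C at (east=12, north=0).
  B is 5 units southwest of C: delta (east=-5, north=-5); B at (east=7, north=-5).
  A is 3 units west of B: delta (east=-3, north=+0); A at (east=4, north=-5).
Therefore A relative to E: (east=4, north=-5).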